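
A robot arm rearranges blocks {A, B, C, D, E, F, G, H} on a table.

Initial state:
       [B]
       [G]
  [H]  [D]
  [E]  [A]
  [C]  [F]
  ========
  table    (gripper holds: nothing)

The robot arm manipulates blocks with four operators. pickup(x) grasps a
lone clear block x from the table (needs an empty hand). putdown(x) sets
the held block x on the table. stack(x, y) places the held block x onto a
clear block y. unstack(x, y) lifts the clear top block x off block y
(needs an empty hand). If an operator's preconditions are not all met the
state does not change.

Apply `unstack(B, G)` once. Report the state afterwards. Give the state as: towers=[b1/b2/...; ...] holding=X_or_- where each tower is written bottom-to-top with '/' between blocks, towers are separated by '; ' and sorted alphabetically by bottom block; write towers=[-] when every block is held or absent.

towers=[C/E/H; F/A/D/G] holding=B

before: towers=[C/E/H; F/A/D/G/B] holding=-
pre[unstack(B, G)]: on(B,G) ✓, clear(B) ✓, handempty ✓
all met → apply unstack(B, G)
after:  towers=[C/E/H; F/A/D/G] holding=B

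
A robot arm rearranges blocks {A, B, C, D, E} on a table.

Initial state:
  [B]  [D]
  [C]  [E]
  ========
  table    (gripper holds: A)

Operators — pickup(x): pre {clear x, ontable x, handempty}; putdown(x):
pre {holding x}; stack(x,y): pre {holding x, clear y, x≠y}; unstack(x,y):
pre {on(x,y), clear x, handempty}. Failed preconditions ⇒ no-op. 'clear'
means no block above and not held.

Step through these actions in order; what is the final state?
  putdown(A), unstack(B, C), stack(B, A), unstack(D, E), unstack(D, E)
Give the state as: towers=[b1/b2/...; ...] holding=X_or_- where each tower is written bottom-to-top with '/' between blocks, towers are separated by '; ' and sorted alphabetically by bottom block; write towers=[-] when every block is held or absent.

towers=[A/B; C; E] holding=D

step 1 (putdown(A)): towers=[A; C/B; E/D] holding=-
step 2 (unstack(B, C)): towers=[A; C; E/D] holding=B
step 3 (stack(B, A)): towers=[A/B; C; E/D] holding=-
step 4 (unstack(D, E)): towers=[A/B; C; E] holding=D
step 5 (unstack(D, E)) [no-op]: towers=[A/B; C; E] holding=D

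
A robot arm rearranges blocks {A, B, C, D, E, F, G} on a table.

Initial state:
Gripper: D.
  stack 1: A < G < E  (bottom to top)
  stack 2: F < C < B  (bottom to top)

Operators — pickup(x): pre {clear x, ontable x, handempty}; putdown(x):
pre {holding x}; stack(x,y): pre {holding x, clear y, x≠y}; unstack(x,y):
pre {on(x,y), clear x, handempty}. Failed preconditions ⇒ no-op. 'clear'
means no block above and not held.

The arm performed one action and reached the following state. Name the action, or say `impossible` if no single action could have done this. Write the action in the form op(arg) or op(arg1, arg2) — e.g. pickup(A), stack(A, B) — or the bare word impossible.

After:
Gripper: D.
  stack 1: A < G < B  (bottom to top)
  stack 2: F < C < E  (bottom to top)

target: towers=[A/G/B; F/C/E] holding=D
        putdown(D) → towers=[A/G/E; D; F/C/B] holding=-
       stack(D, B) → towers=[A/G/E; F/C/B/D] holding=-
       stack(D, E) → towers=[A/G/E/D; F/C/B] holding=-
none of the 3 applicable actions match → impossible

impossible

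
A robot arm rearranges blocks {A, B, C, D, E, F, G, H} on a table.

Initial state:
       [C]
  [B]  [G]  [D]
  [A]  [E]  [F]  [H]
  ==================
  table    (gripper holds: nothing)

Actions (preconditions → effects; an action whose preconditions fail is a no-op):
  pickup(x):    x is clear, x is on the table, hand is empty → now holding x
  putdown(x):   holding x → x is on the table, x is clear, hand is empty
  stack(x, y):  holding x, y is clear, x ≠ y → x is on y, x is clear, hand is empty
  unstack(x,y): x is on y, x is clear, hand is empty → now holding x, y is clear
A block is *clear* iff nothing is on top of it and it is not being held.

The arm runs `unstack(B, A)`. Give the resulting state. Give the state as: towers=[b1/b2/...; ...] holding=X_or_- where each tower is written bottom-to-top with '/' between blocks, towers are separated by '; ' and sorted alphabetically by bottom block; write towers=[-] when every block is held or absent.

before: towers=[A/B; E/G/C; F/D; H] holding=-
pre[unstack(B, A)]: on(B,A) ✓, clear(B) ✓, handempty ✓
all met → apply unstack(B, A)
after:  towers=[A; E/G/C; F/D; H] holding=B

towers=[A; E/G/C; F/D; H] holding=B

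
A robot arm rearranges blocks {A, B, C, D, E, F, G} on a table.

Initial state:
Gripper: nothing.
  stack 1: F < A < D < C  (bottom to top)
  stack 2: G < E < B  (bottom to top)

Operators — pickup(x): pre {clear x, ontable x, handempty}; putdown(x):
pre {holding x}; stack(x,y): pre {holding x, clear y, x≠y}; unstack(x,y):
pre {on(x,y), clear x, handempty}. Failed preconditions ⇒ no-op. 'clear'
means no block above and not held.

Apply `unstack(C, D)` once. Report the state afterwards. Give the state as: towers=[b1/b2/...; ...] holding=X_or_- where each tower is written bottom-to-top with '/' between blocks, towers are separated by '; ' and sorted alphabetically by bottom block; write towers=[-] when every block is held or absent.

before: towers=[F/A/D/C; G/E/B] holding=-
pre[unstack(C, D)]: on(C,D) ok, clear(C) ok, handempty ok
all met → apply unstack(C, D)
after:  towers=[F/A/D; G/E/B] holding=C

towers=[F/A/D; G/E/B] holding=C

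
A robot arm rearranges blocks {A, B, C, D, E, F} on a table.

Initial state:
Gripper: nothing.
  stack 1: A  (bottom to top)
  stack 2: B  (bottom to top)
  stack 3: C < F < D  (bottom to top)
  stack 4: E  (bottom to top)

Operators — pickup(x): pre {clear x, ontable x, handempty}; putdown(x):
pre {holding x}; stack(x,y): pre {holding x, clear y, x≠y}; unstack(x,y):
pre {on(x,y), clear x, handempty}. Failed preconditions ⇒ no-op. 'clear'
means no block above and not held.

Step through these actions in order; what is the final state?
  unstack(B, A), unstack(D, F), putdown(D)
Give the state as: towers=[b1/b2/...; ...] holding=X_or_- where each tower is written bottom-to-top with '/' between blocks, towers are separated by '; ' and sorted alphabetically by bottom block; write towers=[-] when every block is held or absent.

step 1 (unstack(B, A)) [no-op]: towers=[A; B; C/F/D; E] holding=-
step 2 (unstack(D, F)): towers=[A; B; C/F; E] holding=D
step 3 (putdown(D)): towers=[A; B; C/F; D; E] holding=-

towers=[A; B; C/F; D; E] holding=-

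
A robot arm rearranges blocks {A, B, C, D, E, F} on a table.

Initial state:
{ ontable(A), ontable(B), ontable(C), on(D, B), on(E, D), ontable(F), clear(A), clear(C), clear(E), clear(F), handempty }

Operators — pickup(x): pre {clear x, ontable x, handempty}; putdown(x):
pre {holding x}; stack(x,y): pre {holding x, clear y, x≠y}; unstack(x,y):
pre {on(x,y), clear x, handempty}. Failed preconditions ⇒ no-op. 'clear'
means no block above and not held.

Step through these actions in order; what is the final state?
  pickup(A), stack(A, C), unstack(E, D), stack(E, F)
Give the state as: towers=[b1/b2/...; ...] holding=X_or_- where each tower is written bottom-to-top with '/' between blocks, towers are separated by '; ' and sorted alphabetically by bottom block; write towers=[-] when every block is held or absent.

step 1 (pickup(A)): towers=[B/D/E; C; F] holding=A
step 2 (stack(A, C)): towers=[B/D/E; C/A; F] holding=-
step 3 (unstack(E, D)): towers=[B/D; C/A; F] holding=E
step 4 (stack(E, F)): towers=[B/D; C/A; F/E] holding=-

towers=[B/D; C/A; F/E] holding=-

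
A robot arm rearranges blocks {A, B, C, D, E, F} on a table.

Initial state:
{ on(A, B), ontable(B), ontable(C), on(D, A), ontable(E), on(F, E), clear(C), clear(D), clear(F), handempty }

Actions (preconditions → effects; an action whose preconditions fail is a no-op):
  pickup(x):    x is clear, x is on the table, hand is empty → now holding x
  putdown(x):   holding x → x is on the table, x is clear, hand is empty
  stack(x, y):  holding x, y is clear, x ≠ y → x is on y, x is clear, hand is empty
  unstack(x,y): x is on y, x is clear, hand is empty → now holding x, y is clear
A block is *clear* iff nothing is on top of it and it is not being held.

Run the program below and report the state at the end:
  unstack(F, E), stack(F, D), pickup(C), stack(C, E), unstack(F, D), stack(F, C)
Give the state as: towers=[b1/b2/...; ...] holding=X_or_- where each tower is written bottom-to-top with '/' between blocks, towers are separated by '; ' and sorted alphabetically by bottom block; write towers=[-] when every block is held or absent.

step 1 (unstack(F, E)): towers=[B/A/D; C; E] holding=F
step 2 (stack(F, D)): towers=[B/A/D/F; C; E] holding=-
step 3 (pickup(C)): towers=[B/A/D/F; E] holding=C
step 4 (stack(C, E)): towers=[B/A/D/F; E/C] holding=-
step 5 (unstack(F, D)): towers=[B/A/D; E/C] holding=F
step 6 (stack(F, C)): towers=[B/A/D; E/C/F] holding=-

towers=[B/A/D; E/C/F] holding=-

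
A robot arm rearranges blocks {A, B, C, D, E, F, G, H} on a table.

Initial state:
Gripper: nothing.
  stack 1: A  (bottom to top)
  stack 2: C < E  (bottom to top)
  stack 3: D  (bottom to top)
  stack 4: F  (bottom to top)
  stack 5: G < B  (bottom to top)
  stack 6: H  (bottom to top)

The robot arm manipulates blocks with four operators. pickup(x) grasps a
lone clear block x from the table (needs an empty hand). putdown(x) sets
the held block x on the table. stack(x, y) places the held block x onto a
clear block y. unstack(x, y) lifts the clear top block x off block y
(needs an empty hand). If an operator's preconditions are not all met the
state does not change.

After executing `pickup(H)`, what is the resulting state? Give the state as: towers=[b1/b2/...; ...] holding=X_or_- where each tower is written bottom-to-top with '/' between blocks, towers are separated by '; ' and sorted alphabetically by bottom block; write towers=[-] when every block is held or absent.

before: towers=[A; C/E; D; F; G/B; H] holding=-
pre[pickup(H)]: clear(H) ✓, ontable(H) ✓, handempty ✓
all met → apply pickup(H)
after:  towers=[A; C/E; D; F; G/B] holding=H

towers=[A; C/E; D; F; G/B] holding=H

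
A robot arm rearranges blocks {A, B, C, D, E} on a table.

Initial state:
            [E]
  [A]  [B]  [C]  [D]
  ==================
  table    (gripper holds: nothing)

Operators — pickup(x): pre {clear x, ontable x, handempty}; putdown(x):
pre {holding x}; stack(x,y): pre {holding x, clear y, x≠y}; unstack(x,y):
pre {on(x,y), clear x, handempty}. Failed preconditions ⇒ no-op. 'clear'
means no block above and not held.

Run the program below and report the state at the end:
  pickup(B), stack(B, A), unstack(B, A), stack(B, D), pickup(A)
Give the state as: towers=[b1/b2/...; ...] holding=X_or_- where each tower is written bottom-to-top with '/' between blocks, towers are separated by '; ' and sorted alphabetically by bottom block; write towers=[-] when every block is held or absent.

towers=[C/E; D/B] holding=A

step 1 (pickup(B)): towers=[A; C/E; D] holding=B
step 2 (stack(B, A)): towers=[A/B; C/E; D] holding=-
step 3 (unstack(B, A)): towers=[A; C/E; D] holding=B
step 4 (stack(B, D)): towers=[A; C/E; D/B] holding=-
step 5 (pickup(A)): towers=[C/E; D/B] holding=A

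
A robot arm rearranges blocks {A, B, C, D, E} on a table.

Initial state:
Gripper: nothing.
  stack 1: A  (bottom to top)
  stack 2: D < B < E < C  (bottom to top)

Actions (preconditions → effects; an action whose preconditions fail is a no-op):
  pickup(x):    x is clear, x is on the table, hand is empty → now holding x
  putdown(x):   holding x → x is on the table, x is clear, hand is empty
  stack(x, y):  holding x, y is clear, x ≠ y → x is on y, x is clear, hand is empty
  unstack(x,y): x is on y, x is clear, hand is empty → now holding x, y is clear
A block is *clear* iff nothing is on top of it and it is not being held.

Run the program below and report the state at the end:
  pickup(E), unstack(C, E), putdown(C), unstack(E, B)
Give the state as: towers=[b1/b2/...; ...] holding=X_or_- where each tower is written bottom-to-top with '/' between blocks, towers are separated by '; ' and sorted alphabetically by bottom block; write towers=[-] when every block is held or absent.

step 1 (pickup(E)) [no-op]: towers=[A; D/B/E/C] holding=-
step 2 (unstack(C, E)): towers=[A; D/B/E] holding=C
step 3 (putdown(C)): towers=[A; C; D/B/E] holding=-
step 4 (unstack(E, B)): towers=[A; C; D/B] holding=E

towers=[A; C; D/B] holding=E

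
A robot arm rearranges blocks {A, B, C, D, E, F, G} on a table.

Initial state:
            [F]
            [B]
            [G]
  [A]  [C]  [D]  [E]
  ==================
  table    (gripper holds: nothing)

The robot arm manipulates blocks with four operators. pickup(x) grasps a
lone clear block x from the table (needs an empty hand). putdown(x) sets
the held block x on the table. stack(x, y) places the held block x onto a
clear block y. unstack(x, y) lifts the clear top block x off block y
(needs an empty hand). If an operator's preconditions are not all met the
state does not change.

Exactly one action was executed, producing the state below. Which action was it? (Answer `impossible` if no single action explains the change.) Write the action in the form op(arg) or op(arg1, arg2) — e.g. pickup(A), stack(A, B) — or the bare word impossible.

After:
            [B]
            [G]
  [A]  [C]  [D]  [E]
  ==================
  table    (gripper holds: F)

target: towers=[A; C; D/G/B; E] holding=F
     unstack(F, B) → towers=[A; C; D/G/B; E] holding=F  ← match
         pickup(A) → towers=[C; D/G/B/F; E] holding=A
         pickup(E) → towers=[A; C; D/G/B/F] holding=E
         pickup(C) → towers=[A; D/G/B/F; E] holding=C

unstack(F, B)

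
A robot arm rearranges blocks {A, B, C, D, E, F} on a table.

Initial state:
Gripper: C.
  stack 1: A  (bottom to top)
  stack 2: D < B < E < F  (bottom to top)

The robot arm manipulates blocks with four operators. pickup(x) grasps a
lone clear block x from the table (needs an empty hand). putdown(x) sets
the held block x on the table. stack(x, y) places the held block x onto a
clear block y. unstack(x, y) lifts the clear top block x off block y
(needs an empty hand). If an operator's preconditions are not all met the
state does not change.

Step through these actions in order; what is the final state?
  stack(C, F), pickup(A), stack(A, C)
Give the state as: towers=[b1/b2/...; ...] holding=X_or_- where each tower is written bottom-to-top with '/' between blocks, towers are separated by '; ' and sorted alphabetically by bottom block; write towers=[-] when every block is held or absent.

towers=[D/B/E/F/C/A] holding=-

step 1 (stack(C, F)): towers=[A; D/B/E/F/C] holding=-
step 2 (pickup(A)): towers=[D/B/E/F/C] holding=A
step 3 (stack(A, C)): towers=[D/B/E/F/C/A] holding=-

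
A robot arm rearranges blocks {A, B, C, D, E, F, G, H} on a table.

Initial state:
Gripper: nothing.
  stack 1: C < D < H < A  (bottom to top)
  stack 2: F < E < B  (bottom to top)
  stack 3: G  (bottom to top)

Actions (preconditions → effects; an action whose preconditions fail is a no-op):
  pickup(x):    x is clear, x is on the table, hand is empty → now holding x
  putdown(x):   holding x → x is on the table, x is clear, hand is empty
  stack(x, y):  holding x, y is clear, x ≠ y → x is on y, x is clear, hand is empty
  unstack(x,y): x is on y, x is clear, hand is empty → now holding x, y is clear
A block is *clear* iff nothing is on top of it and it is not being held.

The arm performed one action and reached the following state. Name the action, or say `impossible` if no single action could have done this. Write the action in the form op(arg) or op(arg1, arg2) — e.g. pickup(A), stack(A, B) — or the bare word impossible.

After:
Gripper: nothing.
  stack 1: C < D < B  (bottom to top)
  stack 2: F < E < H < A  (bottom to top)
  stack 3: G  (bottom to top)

target: towers=[C/D/B; F/E/H/A; G] holding=-
         pickup(G) → towers=[C/D/H/A; F/E/B] holding=G
     unstack(A, H) → towers=[C/D/H; F/E/B; G] holding=A
     unstack(B, E) → towers=[C/D/H/A; F/E; G] holding=B
none of the 3 applicable actions match → impossible

impossible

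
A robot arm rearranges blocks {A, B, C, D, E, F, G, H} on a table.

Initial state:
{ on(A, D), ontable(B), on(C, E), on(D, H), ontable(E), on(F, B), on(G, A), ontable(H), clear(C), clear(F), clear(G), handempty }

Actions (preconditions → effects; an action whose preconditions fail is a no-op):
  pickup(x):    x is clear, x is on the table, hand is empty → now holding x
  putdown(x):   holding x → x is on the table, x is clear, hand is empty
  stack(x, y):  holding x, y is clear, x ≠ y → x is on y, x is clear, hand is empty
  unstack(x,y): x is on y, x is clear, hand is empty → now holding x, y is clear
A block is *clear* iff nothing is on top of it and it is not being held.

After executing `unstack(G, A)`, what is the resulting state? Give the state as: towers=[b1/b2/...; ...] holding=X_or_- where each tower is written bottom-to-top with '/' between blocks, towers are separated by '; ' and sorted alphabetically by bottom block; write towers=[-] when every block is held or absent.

before: towers=[B/F; E/C; H/D/A/G] holding=-
pre[unstack(G, A)]: on(G,A) yes, clear(G) yes, handempty yes
all met → apply unstack(G, A)
after:  towers=[B/F; E/C; H/D/A] holding=G

towers=[B/F; E/C; H/D/A] holding=G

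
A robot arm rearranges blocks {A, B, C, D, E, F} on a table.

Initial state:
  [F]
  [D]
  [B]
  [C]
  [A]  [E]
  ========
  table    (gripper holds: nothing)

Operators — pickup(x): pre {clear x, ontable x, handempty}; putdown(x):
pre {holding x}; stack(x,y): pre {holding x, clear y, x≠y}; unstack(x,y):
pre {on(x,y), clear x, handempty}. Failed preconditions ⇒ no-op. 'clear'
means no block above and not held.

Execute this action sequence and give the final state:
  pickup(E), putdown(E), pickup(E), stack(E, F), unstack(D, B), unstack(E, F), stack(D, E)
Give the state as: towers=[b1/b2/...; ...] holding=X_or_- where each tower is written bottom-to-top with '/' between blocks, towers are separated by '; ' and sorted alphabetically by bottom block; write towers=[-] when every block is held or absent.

step 1 (pickup(E)): towers=[A/C/B/D/F] holding=E
step 2 (putdown(E)): towers=[A/C/B/D/F; E] holding=-
step 3 (pickup(E)): towers=[A/C/B/D/F] holding=E
step 4 (stack(E, F)): towers=[A/C/B/D/F/E] holding=-
step 5 (unstack(D, B)) [no-op]: towers=[A/C/B/D/F/E] holding=-
step 6 (unstack(E, F)): towers=[A/C/B/D/F] holding=E
step 7 (stack(D, E)) [no-op]: towers=[A/C/B/D/F] holding=E

towers=[A/C/B/D/F] holding=E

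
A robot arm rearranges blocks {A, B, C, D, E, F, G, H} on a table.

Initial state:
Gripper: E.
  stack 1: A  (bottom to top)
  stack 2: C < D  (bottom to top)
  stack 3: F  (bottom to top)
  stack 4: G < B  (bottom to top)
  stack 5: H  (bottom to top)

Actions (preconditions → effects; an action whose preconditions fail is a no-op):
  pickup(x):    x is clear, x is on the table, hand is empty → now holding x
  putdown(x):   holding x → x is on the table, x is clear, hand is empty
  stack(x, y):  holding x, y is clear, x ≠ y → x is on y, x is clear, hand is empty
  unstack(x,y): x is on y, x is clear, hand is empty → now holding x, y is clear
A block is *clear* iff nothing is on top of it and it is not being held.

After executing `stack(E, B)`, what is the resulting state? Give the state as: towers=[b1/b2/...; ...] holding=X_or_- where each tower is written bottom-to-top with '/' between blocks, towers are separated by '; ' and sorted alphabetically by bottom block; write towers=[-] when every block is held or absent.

towers=[A; C/D; F; G/B/E; H] holding=-

before: towers=[A; C/D; F; G/B; H] holding=E
pre[stack(E, B)]: holding(E) ✓, clear(B) ✓, E≠B ✓
all met → apply stack(E, B)
after:  towers=[A; C/D; F; G/B/E; H] holding=-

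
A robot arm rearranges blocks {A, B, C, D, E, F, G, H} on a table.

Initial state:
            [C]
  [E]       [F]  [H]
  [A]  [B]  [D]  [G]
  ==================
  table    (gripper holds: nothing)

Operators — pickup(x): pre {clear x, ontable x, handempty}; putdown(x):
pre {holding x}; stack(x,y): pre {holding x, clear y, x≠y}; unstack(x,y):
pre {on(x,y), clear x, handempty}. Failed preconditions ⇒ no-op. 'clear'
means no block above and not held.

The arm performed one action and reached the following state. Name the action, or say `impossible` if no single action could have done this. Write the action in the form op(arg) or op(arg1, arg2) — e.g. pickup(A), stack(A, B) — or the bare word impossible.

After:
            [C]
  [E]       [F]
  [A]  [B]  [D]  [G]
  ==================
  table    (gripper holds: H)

unstack(H, G)

target: towers=[A/E; B; D/F/C; G] holding=H
     unstack(E, A) → towers=[A; B; D/F/C; G/H] holding=E
     unstack(H, G) → towers=[A/E; B; D/F/C; G] holding=H  ← match
         pickup(B) → towers=[A/E; D/F/C; G/H] holding=B
     unstack(C, F) → towers=[A/E; B; D/F; G/H] holding=C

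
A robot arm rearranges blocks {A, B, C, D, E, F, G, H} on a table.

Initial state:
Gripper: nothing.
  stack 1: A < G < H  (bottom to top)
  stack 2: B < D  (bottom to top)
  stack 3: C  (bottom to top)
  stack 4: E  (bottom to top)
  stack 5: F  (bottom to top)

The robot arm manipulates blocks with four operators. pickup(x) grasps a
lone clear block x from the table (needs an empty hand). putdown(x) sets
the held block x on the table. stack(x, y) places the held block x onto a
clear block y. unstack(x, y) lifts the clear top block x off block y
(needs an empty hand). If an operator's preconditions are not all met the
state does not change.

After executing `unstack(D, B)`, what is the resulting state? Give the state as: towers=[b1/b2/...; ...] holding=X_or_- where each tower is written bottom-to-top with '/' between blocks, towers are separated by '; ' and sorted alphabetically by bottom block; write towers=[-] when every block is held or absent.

before: towers=[A/G/H; B/D; C; E; F] holding=-
pre[unstack(D, B)]: on(D,B) ✓, clear(D) ✓, handempty ✓
all met → apply unstack(D, B)
after:  towers=[A/G/H; B; C; E; F] holding=D

towers=[A/G/H; B; C; E; F] holding=D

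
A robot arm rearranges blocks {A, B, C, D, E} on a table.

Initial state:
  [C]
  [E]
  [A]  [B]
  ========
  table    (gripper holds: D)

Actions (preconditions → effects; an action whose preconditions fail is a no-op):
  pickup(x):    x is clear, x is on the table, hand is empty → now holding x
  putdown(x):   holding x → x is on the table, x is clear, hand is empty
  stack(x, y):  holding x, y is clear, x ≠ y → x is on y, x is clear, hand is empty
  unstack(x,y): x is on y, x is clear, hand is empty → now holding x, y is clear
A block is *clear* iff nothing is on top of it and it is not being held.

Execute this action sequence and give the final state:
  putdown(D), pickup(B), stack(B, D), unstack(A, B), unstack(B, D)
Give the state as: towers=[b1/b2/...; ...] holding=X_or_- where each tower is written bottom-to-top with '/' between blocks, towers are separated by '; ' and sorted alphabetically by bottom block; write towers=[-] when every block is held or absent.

towers=[A/E/C; D] holding=B

step 1 (putdown(D)): towers=[A/E/C; B; D] holding=-
step 2 (pickup(B)): towers=[A/E/C; D] holding=B
step 3 (stack(B, D)): towers=[A/E/C; D/B] holding=-
step 4 (unstack(A, B)) [no-op]: towers=[A/E/C; D/B] holding=-
step 5 (unstack(B, D)): towers=[A/E/C; D] holding=B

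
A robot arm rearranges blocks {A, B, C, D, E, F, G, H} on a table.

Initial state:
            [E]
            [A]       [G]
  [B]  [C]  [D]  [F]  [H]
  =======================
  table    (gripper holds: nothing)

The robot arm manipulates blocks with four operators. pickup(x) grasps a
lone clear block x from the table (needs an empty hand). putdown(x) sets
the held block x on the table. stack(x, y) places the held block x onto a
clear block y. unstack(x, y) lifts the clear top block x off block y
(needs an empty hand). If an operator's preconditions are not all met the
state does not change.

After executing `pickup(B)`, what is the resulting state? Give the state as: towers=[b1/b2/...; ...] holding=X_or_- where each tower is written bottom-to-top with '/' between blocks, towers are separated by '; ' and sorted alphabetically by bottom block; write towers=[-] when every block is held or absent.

towers=[C; D/A/E; F; H/G] holding=B

before: towers=[B; C; D/A/E; F; H/G] holding=-
pre[pickup(B)]: clear(B) ok, ontable(B) ok, handempty ok
all met → apply pickup(B)
after:  towers=[C; D/A/E; F; H/G] holding=B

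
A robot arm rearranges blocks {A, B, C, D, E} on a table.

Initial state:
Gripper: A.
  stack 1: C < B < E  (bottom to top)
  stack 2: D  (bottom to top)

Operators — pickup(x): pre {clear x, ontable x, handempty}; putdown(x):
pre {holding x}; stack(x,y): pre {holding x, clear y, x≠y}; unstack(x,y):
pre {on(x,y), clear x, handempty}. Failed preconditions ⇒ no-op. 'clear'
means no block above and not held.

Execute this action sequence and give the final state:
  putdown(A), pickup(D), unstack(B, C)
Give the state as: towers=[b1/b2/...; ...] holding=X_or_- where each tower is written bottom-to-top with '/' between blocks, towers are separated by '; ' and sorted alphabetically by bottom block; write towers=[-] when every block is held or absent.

step 1 (putdown(A)): towers=[A; C/B/E; D] holding=-
step 2 (pickup(D)): towers=[A; C/B/E] holding=D
step 3 (unstack(B, C)) [no-op]: towers=[A; C/B/E] holding=D

towers=[A; C/B/E] holding=D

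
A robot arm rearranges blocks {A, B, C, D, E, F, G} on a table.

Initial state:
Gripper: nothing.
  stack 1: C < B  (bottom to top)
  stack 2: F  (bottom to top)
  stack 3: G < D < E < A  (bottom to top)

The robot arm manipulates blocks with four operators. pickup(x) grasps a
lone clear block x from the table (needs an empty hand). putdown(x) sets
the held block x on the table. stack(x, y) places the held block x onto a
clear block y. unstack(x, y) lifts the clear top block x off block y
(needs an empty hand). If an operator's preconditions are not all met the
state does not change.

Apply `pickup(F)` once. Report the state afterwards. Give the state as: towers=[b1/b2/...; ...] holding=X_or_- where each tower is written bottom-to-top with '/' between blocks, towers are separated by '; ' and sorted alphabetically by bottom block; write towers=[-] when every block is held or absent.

towers=[C/B; G/D/E/A] holding=F

before: towers=[C/B; F; G/D/E/A] holding=-
pre[pickup(F)]: clear(F) ✓, ontable(F) ✓, handempty ✓
all met → apply pickup(F)
after:  towers=[C/B; G/D/E/A] holding=F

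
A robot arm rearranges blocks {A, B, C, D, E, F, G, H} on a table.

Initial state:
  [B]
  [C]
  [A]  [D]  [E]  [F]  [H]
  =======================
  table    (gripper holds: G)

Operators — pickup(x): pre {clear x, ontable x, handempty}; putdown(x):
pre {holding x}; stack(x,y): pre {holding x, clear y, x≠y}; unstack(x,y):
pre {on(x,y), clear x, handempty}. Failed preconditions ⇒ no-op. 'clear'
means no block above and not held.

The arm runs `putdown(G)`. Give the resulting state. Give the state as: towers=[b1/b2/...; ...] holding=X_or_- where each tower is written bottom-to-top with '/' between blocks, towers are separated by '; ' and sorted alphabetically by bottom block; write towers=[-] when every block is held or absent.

towers=[A/C/B; D; E; F; G; H] holding=-

before: towers=[A/C/B; D; E; F; H] holding=G
pre[putdown(G)]: holding(G) ok
all met → apply putdown(G)
after:  towers=[A/C/B; D; E; F; G; H] holding=-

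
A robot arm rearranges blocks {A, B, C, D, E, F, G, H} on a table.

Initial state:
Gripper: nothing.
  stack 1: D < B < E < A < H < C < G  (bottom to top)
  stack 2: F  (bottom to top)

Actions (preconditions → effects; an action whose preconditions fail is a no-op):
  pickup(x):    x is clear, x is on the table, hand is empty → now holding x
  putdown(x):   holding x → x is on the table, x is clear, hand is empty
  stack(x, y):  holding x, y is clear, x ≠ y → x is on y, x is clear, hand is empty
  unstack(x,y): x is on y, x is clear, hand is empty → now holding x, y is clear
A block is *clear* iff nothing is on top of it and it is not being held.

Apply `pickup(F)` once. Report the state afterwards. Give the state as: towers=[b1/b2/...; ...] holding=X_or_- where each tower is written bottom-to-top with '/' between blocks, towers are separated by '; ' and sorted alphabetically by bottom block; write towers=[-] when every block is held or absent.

before: towers=[D/B/E/A/H/C/G; F] holding=-
pre[pickup(F)]: clear(F) yes, ontable(F) yes, handempty yes
all met → apply pickup(F)
after:  towers=[D/B/E/A/H/C/G] holding=F

towers=[D/B/E/A/H/C/G] holding=F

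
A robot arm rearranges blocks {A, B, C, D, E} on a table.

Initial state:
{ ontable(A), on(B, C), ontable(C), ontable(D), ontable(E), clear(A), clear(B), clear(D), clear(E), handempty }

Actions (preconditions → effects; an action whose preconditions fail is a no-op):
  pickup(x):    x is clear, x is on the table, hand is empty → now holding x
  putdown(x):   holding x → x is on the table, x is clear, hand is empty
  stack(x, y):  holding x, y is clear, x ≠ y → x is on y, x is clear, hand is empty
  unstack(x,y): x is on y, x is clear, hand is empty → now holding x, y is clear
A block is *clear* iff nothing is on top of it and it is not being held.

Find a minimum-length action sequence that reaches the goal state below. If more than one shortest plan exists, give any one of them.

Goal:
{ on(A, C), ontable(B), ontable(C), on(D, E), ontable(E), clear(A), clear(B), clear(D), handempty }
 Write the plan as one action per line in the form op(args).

unstack(B, C)
putdown(B)
pickup(D)
stack(D, E)
pickup(A)
stack(A, C)

step 1 (unstack(B, C)): towers=[A; C; D; E] holding=B
step 2 (putdown(B)): towers=[A; B; C; D; E] holding=-
step 3 (pickup(D)): towers=[A; B; C; E] holding=D
step 4 (stack(D, E)): towers=[A; B; C; E/D] holding=-
step 5 (pickup(A)): towers=[B; C; E/D] holding=A
step 6 (stack(A, C)): towers=[B; C/A; E/D] holding=-
goal check: towers=[B; C/A; E/D] holding=- — reached (length 6, optimal by BFS)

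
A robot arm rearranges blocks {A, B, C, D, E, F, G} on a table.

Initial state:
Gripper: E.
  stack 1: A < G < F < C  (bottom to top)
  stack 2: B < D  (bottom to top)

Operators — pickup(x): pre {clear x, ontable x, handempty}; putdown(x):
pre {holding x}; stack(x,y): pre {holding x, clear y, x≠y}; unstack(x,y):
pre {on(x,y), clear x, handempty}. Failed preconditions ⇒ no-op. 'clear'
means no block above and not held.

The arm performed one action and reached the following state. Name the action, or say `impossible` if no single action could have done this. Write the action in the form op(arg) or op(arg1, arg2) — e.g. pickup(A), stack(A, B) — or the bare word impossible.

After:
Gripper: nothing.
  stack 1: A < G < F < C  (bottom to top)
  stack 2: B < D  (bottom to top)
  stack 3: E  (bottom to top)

target: towers=[A/G/F/C; B/D; E] holding=-
        putdown(E) → towers=[A/G/F/C; B/D; E] holding=-  ← match
       stack(E, D) → towers=[A/G/F/C; B/D/E] holding=-
       stack(E, C) → towers=[A/G/F/C/E; B/D] holding=-

putdown(E)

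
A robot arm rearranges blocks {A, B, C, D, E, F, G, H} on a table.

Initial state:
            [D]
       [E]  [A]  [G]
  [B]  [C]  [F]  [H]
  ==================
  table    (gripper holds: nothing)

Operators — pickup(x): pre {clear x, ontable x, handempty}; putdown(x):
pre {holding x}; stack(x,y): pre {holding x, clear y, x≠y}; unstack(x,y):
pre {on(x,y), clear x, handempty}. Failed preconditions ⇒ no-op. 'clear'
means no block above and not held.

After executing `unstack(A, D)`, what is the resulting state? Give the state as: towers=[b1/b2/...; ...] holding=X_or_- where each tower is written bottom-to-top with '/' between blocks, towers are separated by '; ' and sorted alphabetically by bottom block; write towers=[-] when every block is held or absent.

towers=[B; C/E; F/A/D; H/G] holding=-

before: towers=[B; C/E; F/A/D; H/G] holding=-
pre[unstack(A, D)]: on(A,D) no, clear(A) no, handempty yes
on(A,D), clear(A) unmet → unstack(A, D) is a no-op
after:  towers=[B; C/E; F/A/D; H/G] holding=-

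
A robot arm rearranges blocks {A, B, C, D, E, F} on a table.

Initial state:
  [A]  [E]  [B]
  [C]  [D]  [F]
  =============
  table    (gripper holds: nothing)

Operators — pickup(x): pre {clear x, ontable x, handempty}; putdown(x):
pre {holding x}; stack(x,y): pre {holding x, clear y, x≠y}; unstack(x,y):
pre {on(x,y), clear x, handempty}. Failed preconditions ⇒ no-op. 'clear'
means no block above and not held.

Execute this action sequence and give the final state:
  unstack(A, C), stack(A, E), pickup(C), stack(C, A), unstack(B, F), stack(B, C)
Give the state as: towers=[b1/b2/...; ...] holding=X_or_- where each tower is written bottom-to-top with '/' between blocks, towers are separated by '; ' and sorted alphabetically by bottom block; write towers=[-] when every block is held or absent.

towers=[D/E/A/C/B; F] holding=-

step 1 (unstack(A, C)): towers=[C; D/E; F/B] holding=A
step 2 (stack(A, E)): towers=[C; D/E/A; F/B] holding=-
step 3 (pickup(C)): towers=[D/E/A; F/B] holding=C
step 4 (stack(C, A)): towers=[D/E/A/C; F/B] holding=-
step 5 (unstack(B, F)): towers=[D/E/A/C; F] holding=B
step 6 (stack(B, C)): towers=[D/E/A/C/B; F] holding=-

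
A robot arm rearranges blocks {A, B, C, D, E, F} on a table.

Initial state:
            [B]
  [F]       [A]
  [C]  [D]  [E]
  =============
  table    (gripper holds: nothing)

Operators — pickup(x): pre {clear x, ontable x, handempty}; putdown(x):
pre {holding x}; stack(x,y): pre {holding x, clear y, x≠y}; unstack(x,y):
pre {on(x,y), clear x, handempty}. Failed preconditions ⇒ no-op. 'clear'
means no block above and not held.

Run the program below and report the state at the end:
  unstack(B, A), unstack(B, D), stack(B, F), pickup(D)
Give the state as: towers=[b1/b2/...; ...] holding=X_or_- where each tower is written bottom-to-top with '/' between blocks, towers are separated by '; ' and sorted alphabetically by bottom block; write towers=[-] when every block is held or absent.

towers=[C/F/B; E/A] holding=D

step 1 (unstack(B, A)): towers=[C/F; D; E/A] holding=B
step 2 (unstack(B, D)) [no-op]: towers=[C/F; D; E/A] holding=B
step 3 (stack(B, F)): towers=[C/F/B; D; E/A] holding=-
step 4 (pickup(D)): towers=[C/F/B; E/A] holding=D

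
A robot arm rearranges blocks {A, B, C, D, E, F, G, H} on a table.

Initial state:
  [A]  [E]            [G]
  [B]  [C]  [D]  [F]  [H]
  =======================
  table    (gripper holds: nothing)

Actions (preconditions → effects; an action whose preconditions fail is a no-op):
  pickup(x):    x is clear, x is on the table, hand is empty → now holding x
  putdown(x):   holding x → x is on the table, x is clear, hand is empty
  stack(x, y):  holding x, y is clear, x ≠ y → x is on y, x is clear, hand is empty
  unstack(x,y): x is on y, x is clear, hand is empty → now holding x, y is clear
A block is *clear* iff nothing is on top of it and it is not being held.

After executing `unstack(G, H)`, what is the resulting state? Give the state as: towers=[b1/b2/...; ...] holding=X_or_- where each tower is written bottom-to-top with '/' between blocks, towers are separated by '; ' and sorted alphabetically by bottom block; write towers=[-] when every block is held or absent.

before: towers=[B/A; C/E; D; F; H/G] holding=-
pre[unstack(G, H)]: on(G,H) ok, clear(G) ok, handempty ok
all met → apply unstack(G, H)
after:  towers=[B/A; C/E; D; F; H] holding=G

towers=[B/A; C/E; D; F; H] holding=G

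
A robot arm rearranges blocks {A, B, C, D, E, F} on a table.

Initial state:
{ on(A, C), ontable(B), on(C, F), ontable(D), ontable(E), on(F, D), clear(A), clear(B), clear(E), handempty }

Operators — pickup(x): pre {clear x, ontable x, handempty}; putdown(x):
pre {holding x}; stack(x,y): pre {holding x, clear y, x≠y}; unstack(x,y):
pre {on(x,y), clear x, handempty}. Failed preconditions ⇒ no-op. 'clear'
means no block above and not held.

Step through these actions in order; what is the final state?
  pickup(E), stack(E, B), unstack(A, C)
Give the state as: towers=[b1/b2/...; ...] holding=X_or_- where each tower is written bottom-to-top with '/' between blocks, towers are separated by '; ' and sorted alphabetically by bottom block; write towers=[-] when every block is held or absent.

step 1 (pickup(E)): towers=[B; D/F/C/A] holding=E
step 2 (stack(E, B)): towers=[B/E; D/F/C/A] holding=-
step 3 (unstack(A, C)): towers=[B/E; D/F/C] holding=A

towers=[B/E; D/F/C] holding=A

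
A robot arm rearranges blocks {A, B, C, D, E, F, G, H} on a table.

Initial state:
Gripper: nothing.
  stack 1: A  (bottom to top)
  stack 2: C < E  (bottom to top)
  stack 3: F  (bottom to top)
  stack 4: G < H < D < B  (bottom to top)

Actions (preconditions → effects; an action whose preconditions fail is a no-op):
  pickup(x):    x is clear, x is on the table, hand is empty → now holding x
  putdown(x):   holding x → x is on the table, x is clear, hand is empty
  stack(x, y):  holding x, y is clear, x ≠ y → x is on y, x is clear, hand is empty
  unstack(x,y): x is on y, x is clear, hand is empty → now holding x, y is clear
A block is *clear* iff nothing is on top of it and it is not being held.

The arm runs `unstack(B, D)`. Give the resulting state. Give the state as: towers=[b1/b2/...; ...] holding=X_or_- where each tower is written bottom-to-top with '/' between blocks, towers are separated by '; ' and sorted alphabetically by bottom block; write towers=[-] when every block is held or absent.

towers=[A; C/E; F; G/H/D] holding=B

before: towers=[A; C/E; F; G/H/D/B] holding=-
pre[unstack(B, D)]: on(B,D) ok, clear(B) ok, handempty ok
all met → apply unstack(B, D)
after:  towers=[A; C/E; F; G/H/D] holding=B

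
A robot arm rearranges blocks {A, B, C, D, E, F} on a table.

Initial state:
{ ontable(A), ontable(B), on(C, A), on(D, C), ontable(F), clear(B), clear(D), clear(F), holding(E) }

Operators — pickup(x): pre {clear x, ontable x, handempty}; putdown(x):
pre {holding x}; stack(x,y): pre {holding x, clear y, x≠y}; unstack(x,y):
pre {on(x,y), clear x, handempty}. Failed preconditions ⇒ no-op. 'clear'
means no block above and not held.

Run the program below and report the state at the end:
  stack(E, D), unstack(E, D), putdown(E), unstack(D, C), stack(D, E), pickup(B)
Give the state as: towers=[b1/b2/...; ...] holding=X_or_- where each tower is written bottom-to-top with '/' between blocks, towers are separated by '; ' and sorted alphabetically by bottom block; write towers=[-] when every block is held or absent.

towers=[A/C; E/D; F] holding=B

step 1 (stack(E, D)): towers=[A/C/D/E; B; F] holding=-
step 2 (unstack(E, D)): towers=[A/C/D; B; F] holding=E
step 3 (putdown(E)): towers=[A/C/D; B; E; F] holding=-
step 4 (unstack(D, C)): towers=[A/C; B; E; F] holding=D
step 5 (stack(D, E)): towers=[A/C; B; E/D; F] holding=-
step 6 (pickup(B)): towers=[A/C; E/D; F] holding=B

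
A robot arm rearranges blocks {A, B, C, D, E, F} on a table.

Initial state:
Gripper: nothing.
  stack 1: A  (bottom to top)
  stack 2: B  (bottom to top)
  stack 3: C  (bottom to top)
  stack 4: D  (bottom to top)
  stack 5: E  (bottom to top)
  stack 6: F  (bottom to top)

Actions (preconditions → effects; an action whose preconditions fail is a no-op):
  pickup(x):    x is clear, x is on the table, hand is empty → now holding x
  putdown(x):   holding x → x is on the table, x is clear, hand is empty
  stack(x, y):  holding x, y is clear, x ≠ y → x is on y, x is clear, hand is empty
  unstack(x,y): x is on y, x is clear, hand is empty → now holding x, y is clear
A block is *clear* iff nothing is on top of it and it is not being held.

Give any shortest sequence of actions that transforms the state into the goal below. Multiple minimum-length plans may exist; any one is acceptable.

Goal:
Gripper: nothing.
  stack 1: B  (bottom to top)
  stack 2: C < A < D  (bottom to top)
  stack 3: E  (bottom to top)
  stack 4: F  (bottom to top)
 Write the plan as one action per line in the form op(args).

step 1 (pickup(A)): towers=[B; C; D; E; F] holding=A
step 2 (stack(A, C)): towers=[B; C/A; D; E; F] holding=-
step 3 (pickup(D)): towers=[B; C/A; E; F] holding=D
step 4 (stack(D, A)): towers=[B; C/A/D; E; F] holding=-
goal check: towers=[B; C/A/D; E; F] holding=- — reached (length 4, optimal by BFS)

pickup(A)
stack(A, C)
pickup(D)
stack(D, A)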